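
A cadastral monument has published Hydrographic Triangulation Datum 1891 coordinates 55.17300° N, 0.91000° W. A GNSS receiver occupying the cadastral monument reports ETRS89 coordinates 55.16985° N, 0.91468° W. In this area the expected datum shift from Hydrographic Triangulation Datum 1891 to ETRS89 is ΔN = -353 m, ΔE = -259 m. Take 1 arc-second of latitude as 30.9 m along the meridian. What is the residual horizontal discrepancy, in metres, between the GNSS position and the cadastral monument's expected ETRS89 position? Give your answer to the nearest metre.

38 m

Observed coordinate differences: Δφ = -0.00315°, Δλ = -0.00468°.
Converting to metres (1° lat = 111240 m, cos φ = 0.571100): observed ΔN = -350.4 m, observed ΔE = -297.3 m.
Subtracting the expected shift leaves a residual of -350.4 − (-353) = 2.6 m north and -297.3 − (-259) = -38.3 m east.
Residual distance = √(2.6² + (-38.3)²) = 38.4 m.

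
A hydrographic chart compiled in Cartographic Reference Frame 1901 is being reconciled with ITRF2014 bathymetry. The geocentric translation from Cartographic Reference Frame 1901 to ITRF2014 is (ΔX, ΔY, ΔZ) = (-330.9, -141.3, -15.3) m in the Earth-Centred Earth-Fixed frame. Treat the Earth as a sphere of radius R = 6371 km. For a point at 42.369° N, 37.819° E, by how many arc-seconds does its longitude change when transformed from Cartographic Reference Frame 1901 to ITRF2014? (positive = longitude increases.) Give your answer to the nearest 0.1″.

Δλ = 4.0″

sin φ = 0.673903, cos φ = 0.738820, sin λ = 0.613169, cos λ = 0.789952.
East component: ΔE = −sin λ·ΔX + cos λ·ΔY = −(0.613169)(-330.9) + (0.789952)(-141.3) = 91.28 m.
1° of latitude spans πR/180 = 111195 m; at latitude φ, 1° of longitude spans that × cos φ = 82153.0 m, so Δλ = 91.28 / 82153.0 × 3600 = 4.000″.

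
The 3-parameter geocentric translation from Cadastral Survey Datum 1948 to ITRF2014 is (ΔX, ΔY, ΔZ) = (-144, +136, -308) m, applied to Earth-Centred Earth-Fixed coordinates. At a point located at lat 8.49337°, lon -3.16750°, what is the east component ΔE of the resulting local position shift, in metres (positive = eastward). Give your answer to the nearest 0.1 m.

The local east axis at (φ, λ) is (−sin λ, cos λ, 0), so ΔE = −sin(-3.16750°)·(-144) + cos(-3.16750°)·136 = 127.84 m.

ΔE = 127.8 m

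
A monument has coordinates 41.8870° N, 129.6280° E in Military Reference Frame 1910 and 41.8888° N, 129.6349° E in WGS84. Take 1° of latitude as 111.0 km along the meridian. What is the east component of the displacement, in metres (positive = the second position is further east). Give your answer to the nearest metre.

ΔE = 570 m

Δφ = 41.8888° − 41.8870° = +0.0018°; Δλ = 129.6349° − 129.6280° = +0.0069°.
ΔN = Δφ × 111000 = 199.8 m; ΔE = Δλ × 111000 × cos(41.8870°) = +0.0069 × 111000 × 0.744463 = 570.2 m.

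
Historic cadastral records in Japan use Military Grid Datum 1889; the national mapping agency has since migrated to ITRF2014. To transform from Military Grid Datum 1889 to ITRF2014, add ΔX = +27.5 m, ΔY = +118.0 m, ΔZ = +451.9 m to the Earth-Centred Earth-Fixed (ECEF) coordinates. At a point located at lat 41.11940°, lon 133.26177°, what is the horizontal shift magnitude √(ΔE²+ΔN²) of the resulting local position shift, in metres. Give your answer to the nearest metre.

At φ = 41.11940°, λ = 133.26177°: sin φ = 0.657630, cos φ = 0.753341, sin λ = 0.728230, cos λ = -0.685333.
ΔE = −sin λ·ΔX + cos λ·ΔY = −(0.728230)·(27.5) + (-0.685333)·(118.0) = -100.90 m.
ΔN = −sin φ cos λ·ΔX − sin φ sin λ·ΔY + cos φ·ΔZ = −(0.657630)(-0.685333)(27.5) − (0.657630)(0.728230)(118.0) + (0.753341)(451.9) = 296.32 m.
Horizontal magnitude = √(ΔE² + ΔN²) = √((-100.90)² + 296.32²) = 313.02 m.

313 m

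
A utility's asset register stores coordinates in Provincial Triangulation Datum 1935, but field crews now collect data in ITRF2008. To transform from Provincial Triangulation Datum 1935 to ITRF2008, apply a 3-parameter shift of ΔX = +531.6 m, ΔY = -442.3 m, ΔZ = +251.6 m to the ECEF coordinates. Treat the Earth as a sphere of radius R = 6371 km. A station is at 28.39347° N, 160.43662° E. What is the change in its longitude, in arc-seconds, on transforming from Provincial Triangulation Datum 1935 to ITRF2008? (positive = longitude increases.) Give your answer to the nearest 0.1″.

sin φ = 0.475524, cos φ = 0.879703, sin λ = 0.334849, cos λ = -0.942272.
East component: ΔE = −sin λ·ΔX + cos λ·ΔY = −(0.334849)(531.6) + (-0.942272)(-442.3) = 238.76 m.
1° of latitude spans πR/180 = 111195 m; at latitude φ, 1° of longitude spans that × cos φ = 97818.5 m, so Δλ = 238.76 / 97818.5 × 3600 = 8.787″.

Δλ = 8.8″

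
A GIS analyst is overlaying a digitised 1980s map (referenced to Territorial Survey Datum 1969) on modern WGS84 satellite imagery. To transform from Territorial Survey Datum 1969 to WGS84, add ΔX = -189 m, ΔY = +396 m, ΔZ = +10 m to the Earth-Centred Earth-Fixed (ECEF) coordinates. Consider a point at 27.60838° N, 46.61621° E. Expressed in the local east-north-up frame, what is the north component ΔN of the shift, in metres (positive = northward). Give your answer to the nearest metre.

At φ = 27.60838°, λ = 46.61621°: sin φ = 0.463426, cos φ = 0.886136, sin λ = 0.726769, cos λ = 0.686882.
ΔN = −sin φ cos λ·ΔX − sin φ sin λ·ΔY + cos φ·ΔZ = −(0.463426)(0.686882)(-189) − (0.463426)(0.726769)(396) + (0.886136)(10) = -64.35 m.

ΔN = -64 m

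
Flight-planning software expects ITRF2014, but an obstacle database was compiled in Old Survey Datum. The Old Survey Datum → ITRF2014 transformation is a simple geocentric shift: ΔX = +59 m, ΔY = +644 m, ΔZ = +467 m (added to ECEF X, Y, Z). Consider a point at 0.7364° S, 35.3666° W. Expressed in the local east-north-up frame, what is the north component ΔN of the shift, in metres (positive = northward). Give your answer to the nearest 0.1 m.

At φ = -0.7364°, λ = -35.3666°: sin φ = -0.012852, cos φ = 0.999917, sin λ = -0.578806, cos λ = 0.815465.
ΔN = −sin φ cos λ·ΔX − sin φ sin λ·ΔY + cos φ·ΔZ = −(-0.012852)(0.815465)(59) − (-0.012852)(-0.578806)(644) + (0.999917)(467) = 462.79 m.

ΔN = 462.8 m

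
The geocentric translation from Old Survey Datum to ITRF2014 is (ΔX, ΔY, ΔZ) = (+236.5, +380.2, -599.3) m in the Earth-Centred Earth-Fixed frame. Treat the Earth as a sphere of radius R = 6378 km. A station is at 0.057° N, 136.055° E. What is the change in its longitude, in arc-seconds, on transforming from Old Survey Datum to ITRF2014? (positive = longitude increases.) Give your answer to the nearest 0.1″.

Δλ = -14.2″

sin φ = 0.000995, cos φ = 1.000000, sin λ = 0.693968, cos λ = -0.720006.
East component: ΔE = −sin λ·ΔX + cos λ·ΔY = −(0.693968)(236.5) + (-0.720006)(380.2) = -437.87 m.
1° of latitude spans πR/180 = 111317 m; at latitude φ, 1° of longitude spans that × cos φ = 111317.0 m, so Δλ = -437.87 / 111317.0 × 3600 = -14.161″.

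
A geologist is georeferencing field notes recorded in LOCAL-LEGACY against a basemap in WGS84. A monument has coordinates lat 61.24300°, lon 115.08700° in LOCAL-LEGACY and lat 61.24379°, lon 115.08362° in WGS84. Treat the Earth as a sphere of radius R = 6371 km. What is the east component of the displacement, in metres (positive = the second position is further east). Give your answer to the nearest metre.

Δφ = 61.24379° − 61.24300° = +0.00079°; Δλ = 115.08362° − 115.08700° = -0.00338°.
1° along a meridian = πR/180 = 111195 m.
ΔN = Δφ × 111195 = 87.8 m; ΔE = Δλ × 111195 × cos(61.24300°) = -0.00338 × 111195 × 0.481096 = -180.8 m.

ΔE = -181 m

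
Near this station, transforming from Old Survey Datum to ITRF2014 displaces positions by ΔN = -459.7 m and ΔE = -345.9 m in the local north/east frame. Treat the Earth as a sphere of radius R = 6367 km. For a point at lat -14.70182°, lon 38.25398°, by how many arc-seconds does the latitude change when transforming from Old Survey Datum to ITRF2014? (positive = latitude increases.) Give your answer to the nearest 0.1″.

Δφ = -14.9″

On a sphere of radius R, 1 rad of latitude = R, so Δφ = ΔN / R = -459.7 / 6367000 = -7.2200e-05 rad = -14.892″.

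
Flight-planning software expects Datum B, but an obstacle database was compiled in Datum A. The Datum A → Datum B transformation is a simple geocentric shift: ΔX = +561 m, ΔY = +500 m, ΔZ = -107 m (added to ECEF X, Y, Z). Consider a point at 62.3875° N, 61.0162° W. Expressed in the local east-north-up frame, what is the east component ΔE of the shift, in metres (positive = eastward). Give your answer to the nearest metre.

At φ = 62.3875°, λ = -61.0162°: sin φ = 0.886102, cos φ = 0.463489, sin λ = -0.874757, cos λ = 0.484562.
ΔE = −sin λ·ΔX + cos λ·ΔY = −(-0.874757)·(561) + (0.484562)·(500) = 733.02 m.

ΔE = 733 m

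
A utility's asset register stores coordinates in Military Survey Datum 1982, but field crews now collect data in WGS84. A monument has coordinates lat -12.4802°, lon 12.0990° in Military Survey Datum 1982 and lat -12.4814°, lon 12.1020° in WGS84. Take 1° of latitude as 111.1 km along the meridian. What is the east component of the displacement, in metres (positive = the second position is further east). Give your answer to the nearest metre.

Δφ = -12.4814° − -12.4802° = -0.0012°; Δλ = 12.1020° − 12.0990° = +0.0030°.
ΔN = Δφ × 111100 = -133.3 m; ΔE = Δλ × 111100 × cos(-12.4802°) = +0.0030 × 111100 × 0.976371 = 325.4 m.

ΔE = 325 m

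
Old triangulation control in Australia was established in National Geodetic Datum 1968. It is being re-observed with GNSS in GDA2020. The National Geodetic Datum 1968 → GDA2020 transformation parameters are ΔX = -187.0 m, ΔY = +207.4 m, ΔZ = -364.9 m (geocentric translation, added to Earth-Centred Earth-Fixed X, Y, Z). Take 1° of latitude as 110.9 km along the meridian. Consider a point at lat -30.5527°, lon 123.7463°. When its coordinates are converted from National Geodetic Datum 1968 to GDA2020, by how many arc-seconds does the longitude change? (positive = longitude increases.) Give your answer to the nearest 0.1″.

sin φ = -0.508331, cos φ = 0.861162, sin λ = 0.831505, cos λ = -0.555517.
East component: ΔE = −sin λ·ΔX + cos λ·ΔY = −(0.831505)(-187.0) + (-0.555517)(207.4) = 40.28 m.
1° of latitude spans 110900 m; at latitude φ, 1° of longitude spans that × cos φ = 95502.9 m, so Δλ = 40.28 / 95502.9 × 3600 = 1.518″.

Δλ = 1.5″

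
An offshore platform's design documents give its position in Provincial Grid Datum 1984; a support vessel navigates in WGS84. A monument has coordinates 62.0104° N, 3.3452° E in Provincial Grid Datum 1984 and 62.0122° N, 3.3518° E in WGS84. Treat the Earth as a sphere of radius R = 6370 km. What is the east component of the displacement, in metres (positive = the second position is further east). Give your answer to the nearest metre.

ΔE = 344 m

Δφ = 62.0122° − 62.0104° = +0.0018°; Δλ = 3.3518° − 3.3452° = +0.0066°.
1° along a meridian = πR/180 = 111177 m.
ΔN = Δφ × 111177 = 200.1 m; ΔE = Δλ × 111177 × cos(62.0104°) = +0.0066 × 111177 × 0.469311 = 344.4 m.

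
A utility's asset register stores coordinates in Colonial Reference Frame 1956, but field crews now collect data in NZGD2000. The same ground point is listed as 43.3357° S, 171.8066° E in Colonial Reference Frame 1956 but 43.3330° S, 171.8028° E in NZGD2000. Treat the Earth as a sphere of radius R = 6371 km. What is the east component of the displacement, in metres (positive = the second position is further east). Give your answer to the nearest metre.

ΔE = -307 m

Δφ = -43.3330° − -43.3357° = +0.0027°; Δλ = 171.8028° − 171.8066° = -0.0038°.
1° along a meridian = πR/180 = 111195 m.
ΔN = Δφ × 111195 = 300.2 m; ΔE = Δλ × 111195 × cos(-43.3357°) = -0.0038 × 111195 × 0.727345 = -307.3 m.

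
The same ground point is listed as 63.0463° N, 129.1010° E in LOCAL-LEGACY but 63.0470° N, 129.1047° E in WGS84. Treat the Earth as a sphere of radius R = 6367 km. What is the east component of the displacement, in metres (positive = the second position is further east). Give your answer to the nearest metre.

Δφ = 63.0470° − 63.0463° = +0.0007°; Δλ = 129.1047° − 129.1010° = +0.0037°.
1° along a meridian = πR/180 = 111125 m.
ΔN = Δφ × 111125 = 77.8 m; ΔE = Δλ × 111125 × cos(63.0463°) = +0.0037 × 111125 × 0.453270 = 186.4 m.

ΔE = 186 m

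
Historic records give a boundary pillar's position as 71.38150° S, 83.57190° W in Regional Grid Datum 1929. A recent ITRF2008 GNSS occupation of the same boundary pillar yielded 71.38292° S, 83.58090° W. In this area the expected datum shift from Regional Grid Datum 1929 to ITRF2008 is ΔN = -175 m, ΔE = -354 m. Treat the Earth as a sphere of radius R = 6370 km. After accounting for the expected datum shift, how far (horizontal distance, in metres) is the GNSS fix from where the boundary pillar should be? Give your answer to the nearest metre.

39 m

Observed coordinate differences: Δφ = -0.00142°, Δλ = -0.00900°.
Converting to metres (1° lat = 111177 m, cos φ = 0.319265): observed ΔN = -157.9 m, observed ΔE = -319.5 m.
Subtracting the expected shift leaves a residual of -157.9 − (-175) = 17.1 m north and -319.5 − (-354) = 34.5 m east.
Residual distance = √(17.1² + 34.5²) = 38.6 m.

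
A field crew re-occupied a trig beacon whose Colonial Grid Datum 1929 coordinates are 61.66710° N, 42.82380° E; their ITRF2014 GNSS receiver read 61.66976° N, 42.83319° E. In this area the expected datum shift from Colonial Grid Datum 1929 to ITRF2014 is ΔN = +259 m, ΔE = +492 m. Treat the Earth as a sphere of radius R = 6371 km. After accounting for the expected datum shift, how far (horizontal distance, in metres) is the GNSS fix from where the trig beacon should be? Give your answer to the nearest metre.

37 m

Observed coordinate differences: Δφ = +0.00266°, Δλ = +0.00939°.
Converting to metres (1° lat = 111195 m, cos φ = 0.474594): observed ΔN = 295.8 m, observed ΔE = 495.5 m.
Subtracting the expected shift leaves a residual of 295.8 − (259) = 36.8 m north and 495.5 − (492) = 3.5 m east.
Residual distance = √(36.8² + 3.5²) = 36.9 m.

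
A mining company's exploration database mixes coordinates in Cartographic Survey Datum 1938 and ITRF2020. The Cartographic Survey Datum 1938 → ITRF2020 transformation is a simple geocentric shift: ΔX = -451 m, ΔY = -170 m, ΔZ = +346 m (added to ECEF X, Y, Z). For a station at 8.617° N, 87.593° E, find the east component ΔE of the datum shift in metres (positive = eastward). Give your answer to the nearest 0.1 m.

The local east axis at (φ, λ) is (−sin λ, cos λ, 0), so ΔE = −sin(87.593°)·(-451) + cos(87.593°)·(-170) = 443.46 m.

ΔE = 443.5 m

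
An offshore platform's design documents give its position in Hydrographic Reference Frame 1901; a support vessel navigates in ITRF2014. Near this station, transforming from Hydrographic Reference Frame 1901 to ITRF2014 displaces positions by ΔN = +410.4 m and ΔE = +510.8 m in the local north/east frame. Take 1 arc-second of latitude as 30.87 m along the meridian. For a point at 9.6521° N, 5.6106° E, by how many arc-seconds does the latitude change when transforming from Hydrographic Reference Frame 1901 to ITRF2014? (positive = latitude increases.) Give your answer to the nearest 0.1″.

Δφ = 13.3″

1″ of latitude = 30.87 m, so Δφ = 410.4 / 30.87 = 13.294″.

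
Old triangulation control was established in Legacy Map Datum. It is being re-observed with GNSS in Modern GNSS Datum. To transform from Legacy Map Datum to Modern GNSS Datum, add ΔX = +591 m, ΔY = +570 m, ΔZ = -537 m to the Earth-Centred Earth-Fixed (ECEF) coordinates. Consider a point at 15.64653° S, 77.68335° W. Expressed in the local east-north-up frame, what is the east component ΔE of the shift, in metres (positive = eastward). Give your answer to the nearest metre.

At φ = -15.64653°, λ = -77.68335°: sin φ = -0.269702, cos φ = 0.962944, sin λ = -0.976984, cos λ = 0.213314.
ΔE = −sin λ·ΔX + cos λ·ΔY = −(-0.976984)·(591) + (0.213314)·(570) = 698.99 m.

ΔE = 699 m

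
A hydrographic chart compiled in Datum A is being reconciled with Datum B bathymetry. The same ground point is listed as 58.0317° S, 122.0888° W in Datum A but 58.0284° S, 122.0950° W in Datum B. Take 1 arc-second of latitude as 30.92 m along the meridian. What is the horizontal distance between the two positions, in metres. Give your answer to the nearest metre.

Δφ = -58.0284° − -58.0317° = +0.0033°; Δλ = -122.0950° − -122.0888° = -0.0062°.
1° of latitude = 3600 × 30.92 = 111312 m.
ΔN = Δφ × 111312 = 367.3 m; ΔE = Δλ × 111312 × cos(-58.0317°) = -0.0062 × 111312 × 0.529450 = -365.4 m.
Distance = √(ΔE² + ΔN²) = √((-365.4)² + 367.3²) = 518.1 m.

518 m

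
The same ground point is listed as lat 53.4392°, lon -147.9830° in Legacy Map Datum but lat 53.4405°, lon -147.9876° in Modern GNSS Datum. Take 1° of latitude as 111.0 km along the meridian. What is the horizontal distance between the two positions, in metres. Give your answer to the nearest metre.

337 m

Δφ = 53.4405° − 53.4392° = +0.0013°; Δλ = -147.9876° − -147.9830° = -0.0046°.
ΔN = Δφ × 111000 = 144.3 m; ΔE = Δλ × 111000 × cos(53.4392°) = -0.0046 × 111000 × 0.595675 = -304.2 m.
Distance = √(ΔE² + ΔN²) = √((-304.2)² + 144.3²) = 336.6 m.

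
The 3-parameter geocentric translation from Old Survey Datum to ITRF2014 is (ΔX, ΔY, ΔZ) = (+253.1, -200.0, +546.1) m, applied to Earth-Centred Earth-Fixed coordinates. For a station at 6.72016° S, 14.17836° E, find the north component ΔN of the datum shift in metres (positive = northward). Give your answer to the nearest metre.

ΔN = 565 m

At φ = -6.72016°, λ = 14.17836°: sin φ = -0.117020, cos φ = 0.993130, sin λ = 0.244941, cos λ = 0.969538.
ΔN = −sin φ cos λ·ΔX − sin φ sin λ·ΔY + cos φ·ΔZ = −(-0.117020)(0.969538)(253.1) − (-0.117020)(0.244941)(-200.0) + (0.993130)(546.1) = 565.33 m.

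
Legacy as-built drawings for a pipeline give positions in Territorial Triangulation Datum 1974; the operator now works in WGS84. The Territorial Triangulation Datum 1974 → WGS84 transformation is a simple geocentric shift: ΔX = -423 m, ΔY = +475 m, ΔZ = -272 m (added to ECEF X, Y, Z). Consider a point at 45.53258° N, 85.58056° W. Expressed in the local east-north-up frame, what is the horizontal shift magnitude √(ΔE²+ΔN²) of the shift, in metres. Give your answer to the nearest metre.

The local east axis at (φ, λ) is (−sin λ, cos λ, 0), so ΔE = −sin(-85.58056°)·(-423) + cos(-85.58056°)·475 = -385.14 m.
The local north axis is (−sin φ cos λ, −sin φ sin λ, cos φ), giving ΔN = 23.262 + 337.975 − 190.537 = 170.70 m.
Horizontal magnitude = √(ΔE² + ΔN²) = √((-385.14)² + 170.70²) = 421.27 m.

421 m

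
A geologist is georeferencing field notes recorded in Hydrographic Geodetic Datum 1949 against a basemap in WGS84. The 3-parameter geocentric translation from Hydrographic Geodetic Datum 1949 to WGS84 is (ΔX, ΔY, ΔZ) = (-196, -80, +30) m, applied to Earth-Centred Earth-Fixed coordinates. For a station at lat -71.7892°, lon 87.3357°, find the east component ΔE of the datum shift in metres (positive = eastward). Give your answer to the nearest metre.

The local east axis at (φ, λ) is (−sin λ, cos λ, 0), so ΔE = −sin(87.3357°)·(-196) + cos(87.3357°)·(-80) = 192.07 m.

ΔE = 192 m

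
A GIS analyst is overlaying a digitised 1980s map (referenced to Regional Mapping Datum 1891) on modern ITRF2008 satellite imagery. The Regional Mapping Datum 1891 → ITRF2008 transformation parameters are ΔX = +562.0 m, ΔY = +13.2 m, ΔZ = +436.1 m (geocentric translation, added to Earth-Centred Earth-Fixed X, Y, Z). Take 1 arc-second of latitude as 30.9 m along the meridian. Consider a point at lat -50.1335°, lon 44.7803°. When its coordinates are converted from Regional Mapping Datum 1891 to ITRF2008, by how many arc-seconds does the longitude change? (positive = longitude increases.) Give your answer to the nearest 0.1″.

Δλ = -19.5″

sin φ = -0.767540, cos φ = 0.641001, sin λ = 0.704390, cos λ = 0.709813.
East component: ΔE = −sin λ·ΔX + cos λ·ΔY = −(0.704390)(562.0) + (0.709813)(13.2) = -386.50 m.
1° of latitude spans 3600 × 30.90 = 111240 m; at latitude φ, 1° of longitude spans that × cos φ = 71304.9 m, so Δλ = -386.50 / 71304.9 × 3600 = -19.513″.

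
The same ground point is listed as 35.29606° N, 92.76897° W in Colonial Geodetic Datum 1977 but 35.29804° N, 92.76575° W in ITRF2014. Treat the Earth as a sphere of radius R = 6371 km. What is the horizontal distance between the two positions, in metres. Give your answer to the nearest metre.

366 m

Δφ = 35.29804° − 35.29606° = +0.00198°; Δλ = -92.76575° − -92.76897° = +0.00322°.
1° along a meridian = πR/180 = 111195 m.
ΔN = Δφ × 111195 = 220.2 m; ΔE = Δλ × 111195 × cos(35.29606°) = +0.00322 × 111195 × 0.816177 = 292.2 m.
Distance = √(ΔE² + ΔN²) = √(292.2² + 220.2²) = 365.9 m.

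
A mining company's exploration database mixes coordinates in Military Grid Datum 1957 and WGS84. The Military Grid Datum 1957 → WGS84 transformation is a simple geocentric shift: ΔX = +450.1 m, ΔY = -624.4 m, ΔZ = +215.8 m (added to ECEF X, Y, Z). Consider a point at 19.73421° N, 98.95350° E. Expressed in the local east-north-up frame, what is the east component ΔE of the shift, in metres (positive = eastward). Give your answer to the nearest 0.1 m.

At φ = 19.73421°, λ = 98.95350°: sin φ = 0.337657, cos φ = 0.941269, sin λ = 0.987815, cos λ = -0.155633.
ΔE = −sin λ·ΔX + cos λ·ΔY = −(0.987815)·(450.1) + (-0.155633)·(-624.4) = -347.44 m.

ΔE = -347.4 m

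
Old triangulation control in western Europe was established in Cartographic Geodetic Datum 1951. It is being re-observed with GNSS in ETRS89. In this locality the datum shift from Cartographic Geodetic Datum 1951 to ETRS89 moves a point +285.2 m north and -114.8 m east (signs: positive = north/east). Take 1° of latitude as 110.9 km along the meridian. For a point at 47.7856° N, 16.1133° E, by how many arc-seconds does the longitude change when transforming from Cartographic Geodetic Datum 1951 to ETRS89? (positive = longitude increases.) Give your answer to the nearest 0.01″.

Δλ = -5.55″

At latitude 47.7856°, cos φ = 0.671907.
1° of longitude at this latitude = 110.9 × cos φ = 74.51 km, so Δλ = -114.8 / 74514.5 = -0.0015406° = -5.546″.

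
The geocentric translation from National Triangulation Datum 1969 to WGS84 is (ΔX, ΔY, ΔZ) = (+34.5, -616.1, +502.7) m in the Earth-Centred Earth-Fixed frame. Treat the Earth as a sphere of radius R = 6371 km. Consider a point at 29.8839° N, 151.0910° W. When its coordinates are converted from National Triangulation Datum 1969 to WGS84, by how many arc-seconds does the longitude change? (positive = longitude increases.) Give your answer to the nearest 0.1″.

Δλ = 20.8″

sin φ = 0.498244, cos φ = 0.867037, sin λ = -0.483420, cos λ = -0.875389.
East component: ΔE = −sin λ·ΔX + cos λ·ΔY = −(-0.483420)(34.5) + (-0.875389)(-616.1) = 556.00 m.
1° of latitude spans πR/180 = 111195 m; at latitude φ, 1° of longitude spans that × cos φ = 96410.1 m, so Δλ = 556.00 / 96410.1 × 3600 = 20.761″.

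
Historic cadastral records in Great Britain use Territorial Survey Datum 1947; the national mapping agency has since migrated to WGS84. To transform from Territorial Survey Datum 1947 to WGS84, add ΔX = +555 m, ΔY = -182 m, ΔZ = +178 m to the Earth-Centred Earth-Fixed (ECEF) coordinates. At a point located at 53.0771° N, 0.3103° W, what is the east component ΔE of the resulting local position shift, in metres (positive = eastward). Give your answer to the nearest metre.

At φ = 53.0771°, λ = -0.3103°: sin φ = 0.799445, cos φ = 0.600740, sin λ = -0.005416, cos λ = 0.999985.
ΔE = −sin λ·ΔX + cos λ·ΔY = −(-0.005416)·(555) + (0.999985)·(-182) = -178.99 m.

ΔE = -179 m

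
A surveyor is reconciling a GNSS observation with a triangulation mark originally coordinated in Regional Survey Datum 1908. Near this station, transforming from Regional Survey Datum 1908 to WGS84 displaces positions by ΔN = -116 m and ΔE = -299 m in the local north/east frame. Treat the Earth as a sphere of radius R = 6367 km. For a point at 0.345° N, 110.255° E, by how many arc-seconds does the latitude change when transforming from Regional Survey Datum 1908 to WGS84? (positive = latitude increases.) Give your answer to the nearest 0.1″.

On a sphere of radius R, 1 rad of latitude = R, so Δφ = ΔN / R = -116.0 / 6367000 = -1.8219e-05 rad = -3.758″.

Δφ = -3.8″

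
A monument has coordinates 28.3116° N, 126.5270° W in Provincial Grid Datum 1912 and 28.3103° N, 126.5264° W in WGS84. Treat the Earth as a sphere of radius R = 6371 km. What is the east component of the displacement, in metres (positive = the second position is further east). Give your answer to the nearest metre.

Δφ = 28.3103° − 28.3116° = -0.0013°; Δλ = -126.5264° − -126.5270° = +0.0006°.
1° along a meridian = πR/180 = 111195 m.
ΔN = Δφ × 111195 = -144.6 m; ΔE = Δλ × 111195 × cos(28.3116°) = +0.0006 × 111195 × 0.880381 = 58.7 m.

ΔE = 59 m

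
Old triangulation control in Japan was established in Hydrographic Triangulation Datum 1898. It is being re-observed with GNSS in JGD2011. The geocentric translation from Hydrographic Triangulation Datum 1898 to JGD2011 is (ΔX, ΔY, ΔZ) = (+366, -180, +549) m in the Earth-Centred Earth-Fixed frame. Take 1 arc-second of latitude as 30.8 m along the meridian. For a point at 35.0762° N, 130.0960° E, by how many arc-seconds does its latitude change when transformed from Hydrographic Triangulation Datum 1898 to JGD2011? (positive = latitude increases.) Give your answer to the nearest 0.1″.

Δφ = 21.6″

sin φ = 0.574665, cos φ = 0.818388, sin λ = 0.764966, cos λ = -0.644070.
North component: ΔN = −sin φ cos λ·ΔX − sin φ sin λ·ΔY + cos φ·ΔZ = −(0.574665)(-0.644070)(366) − (0.574665)(0.764966)(-180) + (0.818388)(549) = 663.89 m.
1° of latitude spans 3600 × 30.80 = 110880 m, so Δφ = 663.89 / 110880 × 3600 = 21.555″.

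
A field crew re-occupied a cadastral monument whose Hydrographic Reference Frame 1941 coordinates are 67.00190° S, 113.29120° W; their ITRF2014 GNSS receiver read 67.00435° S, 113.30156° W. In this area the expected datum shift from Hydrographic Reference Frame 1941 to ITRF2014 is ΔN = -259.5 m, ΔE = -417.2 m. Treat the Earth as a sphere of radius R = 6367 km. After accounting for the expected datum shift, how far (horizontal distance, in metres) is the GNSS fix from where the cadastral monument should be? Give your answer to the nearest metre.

Observed coordinate differences: Δφ = -0.00245°, Δλ = -0.01036°.
Converting to metres (1° lat = 111125 m, cos φ = 0.390701): observed ΔN = -272.3 m, observed ΔE = -449.8 m.
Subtracting the expected shift leaves a residual of -272.3 − (-259.5) = -12.8 m north and -449.8 − (-417.2) = -32.6 m east.
Residual distance = √((-12.8)² + (-32.6)²) = 35.0 m.

35 m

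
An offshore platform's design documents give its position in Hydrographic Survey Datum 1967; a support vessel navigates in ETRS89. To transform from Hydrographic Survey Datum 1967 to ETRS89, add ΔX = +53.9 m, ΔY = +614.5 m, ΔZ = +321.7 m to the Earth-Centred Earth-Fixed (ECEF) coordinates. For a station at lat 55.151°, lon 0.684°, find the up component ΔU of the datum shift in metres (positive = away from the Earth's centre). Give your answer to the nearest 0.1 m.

At φ = 55.151°, λ = 0.684°: sin φ = 0.820661, cos φ = 0.571416, sin λ = 0.011938, cos λ = 0.999929.
ΔU = cos φ cos λ·ΔX + cos φ sin λ·ΔY + sin φ·ΔZ = (0.571416)(0.999929)(53.9) + (0.571416)(0.011938)(614.5) + (0.820661)(321.7) = 299.00 m.

ΔU = 299.0 m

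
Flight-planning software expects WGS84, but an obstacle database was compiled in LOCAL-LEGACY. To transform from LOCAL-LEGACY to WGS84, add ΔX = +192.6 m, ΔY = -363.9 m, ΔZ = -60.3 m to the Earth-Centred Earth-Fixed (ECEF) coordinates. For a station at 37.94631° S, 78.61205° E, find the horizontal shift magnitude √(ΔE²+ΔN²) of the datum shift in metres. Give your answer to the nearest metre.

The local east axis at (φ, λ) is (−sin λ, cos λ, 0), so ΔE = −sin(78.61205°)·192.6 + cos(78.61205°)·(-363.9) = -260.66 m.
The local north axis is (−sin φ cos λ, −sin φ sin λ, cos φ), giving ΔN = 23.385 − 219.365 − 47.552 = -243.53 m.
Horizontal magnitude = √(ΔE² + ΔN²) = √((-260.66)² + (-243.53)²) = 356.72 m.

357 m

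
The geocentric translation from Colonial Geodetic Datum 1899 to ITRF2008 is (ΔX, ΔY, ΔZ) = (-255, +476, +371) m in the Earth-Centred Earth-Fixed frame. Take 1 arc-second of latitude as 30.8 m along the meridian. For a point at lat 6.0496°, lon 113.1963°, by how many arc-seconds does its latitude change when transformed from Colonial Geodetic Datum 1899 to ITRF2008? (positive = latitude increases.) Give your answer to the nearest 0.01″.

sin φ = 0.105389, cos φ = 0.994431, sin λ = 0.919161, cos λ = -0.393883.
North component: ΔN = −sin φ cos λ·ΔX − sin φ sin λ·ΔY + cos φ·ΔZ = −(0.105389)(-0.393883)(-255) − (0.105389)(0.919161)(476) + (0.994431)(371) = 312.24 m.
1° of latitude spans 3600 × 30.80 = 110880 m, so Δφ = 312.24 / 110880 × 3600 = 10.138″.

Δφ = 10.14″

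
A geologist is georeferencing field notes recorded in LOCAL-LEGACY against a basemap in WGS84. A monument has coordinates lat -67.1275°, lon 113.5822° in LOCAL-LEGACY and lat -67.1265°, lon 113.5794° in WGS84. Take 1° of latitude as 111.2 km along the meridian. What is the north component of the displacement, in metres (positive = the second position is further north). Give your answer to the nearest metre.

ΔN = 111 m

Δφ = -67.1265° − -67.1275° = +0.0010°; Δλ = 113.5794° − 113.5822° = -0.0028°.
ΔN = Δφ × 111200 = 111.2 m; ΔE = Δλ × 111200 × cos(-67.1275°) = -0.0028 × 111200 × 0.388682 = -121.0 m.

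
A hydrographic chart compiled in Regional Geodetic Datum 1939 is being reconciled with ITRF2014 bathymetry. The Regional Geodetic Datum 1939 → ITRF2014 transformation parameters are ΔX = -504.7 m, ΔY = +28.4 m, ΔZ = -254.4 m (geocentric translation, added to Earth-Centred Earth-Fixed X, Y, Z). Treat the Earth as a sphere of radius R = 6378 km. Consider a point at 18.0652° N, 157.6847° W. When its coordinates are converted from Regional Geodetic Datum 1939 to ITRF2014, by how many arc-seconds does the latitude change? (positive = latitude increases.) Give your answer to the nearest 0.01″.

sin φ = 0.310099, cos φ = 0.950704, sin λ = -0.379703, cos λ = -0.925108.
North component: ΔN = −sin φ cos λ·ΔX − sin φ sin λ·ΔY + cos φ·ΔZ = −(0.310099)(-0.925108)(-504.7) − (0.310099)(-0.379703)(28.4) + (0.950704)(-254.4) = -383.30 m.
1° of latitude spans πR/180 = 111317 m, so Δφ = -383.30 / 111317 × 3600 = -12.396″.

Δφ = -12.40″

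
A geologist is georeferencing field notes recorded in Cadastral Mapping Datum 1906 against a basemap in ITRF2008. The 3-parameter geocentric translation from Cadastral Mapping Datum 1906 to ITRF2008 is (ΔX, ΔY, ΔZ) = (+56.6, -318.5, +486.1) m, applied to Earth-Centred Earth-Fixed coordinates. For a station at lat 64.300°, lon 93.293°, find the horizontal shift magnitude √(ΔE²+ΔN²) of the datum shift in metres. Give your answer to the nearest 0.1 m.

At φ = 64.300°, λ = 93.293°: sin φ = 0.901077, cos φ = 0.433659, sin λ = 0.998349, cos λ = -0.057442.
ΔE = −sin λ·ΔX + cos λ·ΔY = −(0.998349)·(56.6) + (-0.057442)·(-318.5) = -38.21 m.
ΔN = −sin φ cos λ·ΔX − sin φ sin λ·ΔY + cos φ·ΔZ = −(0.901077)(-0.057442)(56.6) − (0.901077)(0.998349)(-318.5) + (0.433659)(486.1) = 500.25 m.
Horizontal magnitude = √(ΔE² + ΔN²) = √((-38.21)² + 500.25²) = 501.71 m.

501.7 m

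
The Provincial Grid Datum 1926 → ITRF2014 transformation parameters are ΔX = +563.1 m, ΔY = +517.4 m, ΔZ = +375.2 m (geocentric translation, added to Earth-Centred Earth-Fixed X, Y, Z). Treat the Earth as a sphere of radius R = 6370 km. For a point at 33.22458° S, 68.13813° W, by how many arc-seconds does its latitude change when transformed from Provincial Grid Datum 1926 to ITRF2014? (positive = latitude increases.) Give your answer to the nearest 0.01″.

Δφ = 5.36″

sin φ = -0.547922, cos φ = 0.836529, sin λ = -0.928084, cos λ = 0.372370.
North component: ΔN = −sin φ cos λ·ΔX − sin φ sin λ·ΔY + cos φ·ΔZ = −(-0.547922)(0.372370)(563.1) − (-0.547922)(-0.928084)(517.4) + (0.836529)(375.2) = 165.65 m.
1° of latitude spans πR/180 = 111177 m, so Δφ = 165.65 / 111177 × 3600 = 5.364″.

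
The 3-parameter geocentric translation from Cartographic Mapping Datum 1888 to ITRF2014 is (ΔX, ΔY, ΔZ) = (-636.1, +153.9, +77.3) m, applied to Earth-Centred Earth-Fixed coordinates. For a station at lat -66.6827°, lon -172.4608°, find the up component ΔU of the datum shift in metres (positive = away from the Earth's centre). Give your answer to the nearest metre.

ΔU = 171 m

At φ = -66.6827°, λ = -172.4608°: sin φ = -0.918327, cos φ = 0.395823, sin λ = -0.131204, cos λ = -0.991355.
ΔU = cos φ cos λ·ΔX + cos φ sin λ·ΔY + sin φ·ΔZ = (0.395823)(-0.991355)(-636.1) + (0.395823)(-0.131204)(153.9) + (-0.918327)(77.3) = 170.63 m.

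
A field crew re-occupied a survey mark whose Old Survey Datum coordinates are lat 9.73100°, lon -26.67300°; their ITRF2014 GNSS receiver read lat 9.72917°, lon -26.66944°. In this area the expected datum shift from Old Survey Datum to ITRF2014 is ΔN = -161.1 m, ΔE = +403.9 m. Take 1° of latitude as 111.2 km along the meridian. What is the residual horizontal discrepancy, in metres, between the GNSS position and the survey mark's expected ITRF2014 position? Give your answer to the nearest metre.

45 m

Observed coordinate differences: Δφ = -0.00183°, Δλ = +0.00356°.
Converting to metres (1° lat = 111200 m, cos φ = 0.985612): observed ΔN = -203.5 m, observed ΔE = 390.2 m.
Subtracting the expected shift leaves a residual of -203.5 − (-161.1) = -42.4 m north and 390.2 − (403.9) = -13.7 m east.
Residual distance = √((-42.4)² + (-13.7)²) = 44.6 m.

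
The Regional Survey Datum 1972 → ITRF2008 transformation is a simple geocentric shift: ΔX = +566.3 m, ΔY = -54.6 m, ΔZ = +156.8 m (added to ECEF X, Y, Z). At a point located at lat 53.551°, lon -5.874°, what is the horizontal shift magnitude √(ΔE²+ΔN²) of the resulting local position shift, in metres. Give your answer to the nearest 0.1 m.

The local east axis at (φ, λ) is (−sin λ, cos λ, 0), so ΔE = −sin(-5.874°)·566.3 + cos(-5.874°)·(-54.6) = 3.64 m.
The local north axis is (−sin φ cos λ, −sin φ sin λ, cos φ), giving ΔN = -453.132 − 4.495 + 93.156 = -364.47 m.
Horizontal magnitude = √(ΔE² + ΔN²) = √(3.64² + (-364.47)²) = 364.49 m.

364.5 m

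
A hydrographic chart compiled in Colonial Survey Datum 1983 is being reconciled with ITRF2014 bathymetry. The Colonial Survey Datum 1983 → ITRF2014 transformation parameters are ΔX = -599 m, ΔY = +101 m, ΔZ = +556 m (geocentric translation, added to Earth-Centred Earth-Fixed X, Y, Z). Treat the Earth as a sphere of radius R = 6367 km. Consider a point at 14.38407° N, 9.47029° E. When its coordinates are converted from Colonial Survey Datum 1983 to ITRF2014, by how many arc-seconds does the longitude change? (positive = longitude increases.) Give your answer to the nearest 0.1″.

Δλ = 6.6″

sin φ = 0.248421, cos φ = 0.968652, sin λ = 0.164536, cos λ = 0.986371.
East component: ΔE = −sin λ·ΔX + cos λ·ΔY = −(0.164536)(-599) + (0.986371)(101) = 198.18 m.
1° of latitude spans πR/180 = 111125 m; at latitude φ, 1° of longitude spans that × cos φ = 107641.6 m, so Δλ = 198.18 / 107641.6 × 3600 = 6.628″.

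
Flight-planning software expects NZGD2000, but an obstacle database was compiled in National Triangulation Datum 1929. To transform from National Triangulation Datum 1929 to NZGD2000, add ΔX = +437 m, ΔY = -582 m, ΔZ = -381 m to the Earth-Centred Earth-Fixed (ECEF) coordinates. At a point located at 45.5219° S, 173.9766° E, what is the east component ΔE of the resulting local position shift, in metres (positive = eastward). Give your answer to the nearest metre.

At φ = -45.5219°, λ = 173.9766°: sin φ = -0.713518, cos φ = 0.700637, sin λ = 0.104935, cos λ = -0.994479.
ΔE = −sin λ·ΔX + cos λ·ΔY = −(0.104935)·(437) + (-0.994479)·(-582) = 532.93 m.

ΔE = 533 m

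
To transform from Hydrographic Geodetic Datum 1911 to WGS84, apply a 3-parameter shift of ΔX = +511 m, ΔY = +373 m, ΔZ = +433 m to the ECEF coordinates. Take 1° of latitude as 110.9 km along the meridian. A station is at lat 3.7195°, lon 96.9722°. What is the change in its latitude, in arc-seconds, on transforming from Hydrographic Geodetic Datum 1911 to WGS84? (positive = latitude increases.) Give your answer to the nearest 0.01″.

sin φ = 0.064872, cos φ = 0.997894, sin λ = 0.992605, cos λ = -0.121388.
North component: ΔN = −sin φ cos λ·ΔX − sin φ sin λ·ΔY + cos φ·ΔZ = −(0.064872)(-0.121388)(511) − (0.064872)(0.992605)(373) + (0.997894)(433) = 412.09 m.
1° of latitude spans 110900 m, so Δφ = 412.09 / 110900 × 3600 = 13.377″.

Δφ = 13.38″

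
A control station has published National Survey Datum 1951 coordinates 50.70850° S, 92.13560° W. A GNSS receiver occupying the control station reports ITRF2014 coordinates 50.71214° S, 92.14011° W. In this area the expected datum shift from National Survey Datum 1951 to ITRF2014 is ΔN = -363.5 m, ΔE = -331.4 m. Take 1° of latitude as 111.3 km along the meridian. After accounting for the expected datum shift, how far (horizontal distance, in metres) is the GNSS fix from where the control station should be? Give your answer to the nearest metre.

Observed coordinate differences: Δφ = -0.00364°, Δλ = -0.00451°.
Converting to metres (1° lat = 111300 m, cos φ = 0.633266): observed ΔN = -405.1 m, observed ΔE = -317.9 m.
Subtracting the expected shift leaves a residual of -405.1 − (-363.5) = -41.6 m north and -317.9 − (-331.4) = 13.5 m east.
Residual distance = √((-41.6)² + 13.5²) = 43.8 m.

44 m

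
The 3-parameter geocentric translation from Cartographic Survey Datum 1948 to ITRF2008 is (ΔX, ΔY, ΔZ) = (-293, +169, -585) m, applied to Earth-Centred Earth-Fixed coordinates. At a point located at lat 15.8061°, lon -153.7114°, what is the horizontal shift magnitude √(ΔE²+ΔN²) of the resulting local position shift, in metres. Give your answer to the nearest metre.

The local east axis at (φ, λ) is (−sin λ, cos λ, 0), so ΔE = −sin(-153.7114°)·(-293) + cos(-153.7114°)·169 = -281.29 m.
The local north axis is (−sin φ cos λ, −sin φ sin λ, cos φ), giving ΔN = -71.554 + 20.388 − 562.881 = -614.05 m.
Horizontal magnitude = √(ΔE² + ΔN²) = √((-281.29)² + (-614.05)²) = 675.41 m.

675 m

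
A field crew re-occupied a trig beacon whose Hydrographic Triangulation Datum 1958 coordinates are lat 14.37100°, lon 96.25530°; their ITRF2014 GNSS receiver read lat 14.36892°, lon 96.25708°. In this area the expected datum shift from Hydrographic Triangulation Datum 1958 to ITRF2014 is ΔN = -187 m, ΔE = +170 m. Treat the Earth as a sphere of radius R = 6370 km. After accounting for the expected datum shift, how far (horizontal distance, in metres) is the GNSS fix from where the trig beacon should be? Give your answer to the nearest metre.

49 m

Observed coordinate differences: Δφ = -0.00208°, Δλ = +0.00178°.
Converting to metres (1° lat = 111177 m, cos φ = 0.968709): observed ΔN = -231.2 m, observed ΔE = 191.7 m.
Subtracting the expected shift leaves a residual of -231.2 − (-187) = -44.2 m north and 191.7 − (170) = 21.7 m east.
Residual distance = √((-44.2)² + 21.7²) = 49.3 m.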